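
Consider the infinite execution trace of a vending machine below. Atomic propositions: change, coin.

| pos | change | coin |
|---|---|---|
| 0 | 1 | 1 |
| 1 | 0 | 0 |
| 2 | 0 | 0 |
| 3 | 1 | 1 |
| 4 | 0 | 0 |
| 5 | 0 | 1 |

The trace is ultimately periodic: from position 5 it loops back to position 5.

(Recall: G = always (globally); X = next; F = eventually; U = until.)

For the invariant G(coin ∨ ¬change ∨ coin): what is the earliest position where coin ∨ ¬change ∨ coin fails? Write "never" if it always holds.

never

coin ∨ ¬change ∨ coin holds at every position 0..5, and those are all the positions the trace ever visits, so the invariant G(coin ∨ ¬change ∨ coin) is never violated.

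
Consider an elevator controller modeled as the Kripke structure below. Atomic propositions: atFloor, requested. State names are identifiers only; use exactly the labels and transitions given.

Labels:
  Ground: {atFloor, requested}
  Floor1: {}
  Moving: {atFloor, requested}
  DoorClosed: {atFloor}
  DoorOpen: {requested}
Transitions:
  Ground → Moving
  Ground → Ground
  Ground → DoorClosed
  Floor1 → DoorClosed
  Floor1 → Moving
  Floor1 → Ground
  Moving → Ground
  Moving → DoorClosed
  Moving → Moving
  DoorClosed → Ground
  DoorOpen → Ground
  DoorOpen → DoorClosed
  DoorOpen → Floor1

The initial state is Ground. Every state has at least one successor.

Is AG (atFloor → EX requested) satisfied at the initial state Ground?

Holds

States satisfying atFloor → EX requested: {Ground, Floor1, Moving, DoorClosed, DoorOpen}.
States satisfying AG (atFloor → EX requested): {Ground, Floor1, Moving, DoorClosed, DoorOpen}.
Every state reachable from Ground satisfies atFloor → EX requested.
Ground ∈ Sat(AG (atFloor → EX requested)).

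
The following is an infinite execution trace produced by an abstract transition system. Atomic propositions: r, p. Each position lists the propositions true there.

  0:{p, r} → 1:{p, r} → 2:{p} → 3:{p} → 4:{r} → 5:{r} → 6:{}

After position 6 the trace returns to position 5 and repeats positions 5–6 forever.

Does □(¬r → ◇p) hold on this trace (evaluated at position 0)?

No

¬r → ◇p must hold at every position from 0 onward. It fails at position 6, so □(¬r → ◇p) is false.
Positions where ¬r holds: 2, 3, 6.
Check ◇p at each: 2→ok, 3→ok, 6→fails.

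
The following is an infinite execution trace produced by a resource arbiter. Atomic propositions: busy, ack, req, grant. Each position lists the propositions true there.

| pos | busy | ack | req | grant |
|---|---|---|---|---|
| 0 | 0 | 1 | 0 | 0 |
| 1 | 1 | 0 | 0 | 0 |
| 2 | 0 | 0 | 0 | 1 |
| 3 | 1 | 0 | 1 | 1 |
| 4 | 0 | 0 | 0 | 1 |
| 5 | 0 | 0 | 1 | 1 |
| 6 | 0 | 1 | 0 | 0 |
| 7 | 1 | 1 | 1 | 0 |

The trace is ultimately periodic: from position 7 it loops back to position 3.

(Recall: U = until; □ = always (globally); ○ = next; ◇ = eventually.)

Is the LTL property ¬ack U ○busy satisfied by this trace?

Yes

Walking from position 0: ○busy first holds at position 0, and ¬ack holds at every earlier position along the way, so ¬ack U ○busy holds.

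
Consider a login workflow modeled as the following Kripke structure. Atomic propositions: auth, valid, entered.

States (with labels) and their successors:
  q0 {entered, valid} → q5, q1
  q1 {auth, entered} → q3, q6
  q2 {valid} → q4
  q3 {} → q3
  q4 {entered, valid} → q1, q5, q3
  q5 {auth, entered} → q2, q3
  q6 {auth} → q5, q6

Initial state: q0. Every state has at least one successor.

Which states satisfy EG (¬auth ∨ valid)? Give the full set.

{q2, q3, q4}

States satisfying ¬auth ∨ valid: {q0, q2, q3, q4}.
States satisfying EG (¬auth ∨ valid): {q2, q3, q4}.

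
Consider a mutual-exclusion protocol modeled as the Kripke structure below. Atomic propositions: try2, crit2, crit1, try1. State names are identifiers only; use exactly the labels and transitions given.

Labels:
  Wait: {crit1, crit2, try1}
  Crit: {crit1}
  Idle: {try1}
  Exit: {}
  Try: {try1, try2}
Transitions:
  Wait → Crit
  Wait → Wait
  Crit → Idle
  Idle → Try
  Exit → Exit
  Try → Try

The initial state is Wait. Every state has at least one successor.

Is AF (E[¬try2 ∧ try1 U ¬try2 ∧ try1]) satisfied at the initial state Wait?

States satisfying E[¬try2 ∧ try1 U ¬try2 ∧ try1]: {Wait, Idle}.
States satisfying AF (E[¬try2 ∧ try1 U ¬try2 ∧ try1]): {Wait, Crit, Idle}.
Wait ∈ Sat(AF (E[¬try2 ∧ try1 U ¬try2 ∧ try1])).

Satisfied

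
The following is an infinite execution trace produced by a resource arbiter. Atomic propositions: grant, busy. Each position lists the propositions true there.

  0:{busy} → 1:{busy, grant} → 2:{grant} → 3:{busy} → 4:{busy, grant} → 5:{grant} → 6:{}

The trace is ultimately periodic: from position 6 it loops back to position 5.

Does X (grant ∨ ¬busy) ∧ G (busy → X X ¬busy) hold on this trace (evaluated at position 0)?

The position after 0 is 1; grant ∨ ¬busy is true there.
busy → X X ¬busy must hold at every position from 0 onward. It fails at position 1, so G (busy → X X ¬busy) is false.
Positions where busy holds: 0, 1, 3, 4.
Check X X ¬busy at each: 0→ok, 1→fails, 3→ok, 4→ok.
At position 0: X (grant ∨ ¬busy) is true; G (busy → X X ¬busy) is false; so X (grant ∨ ¬busy) ∧ G (busy → X X ¬busy) is false.

Violated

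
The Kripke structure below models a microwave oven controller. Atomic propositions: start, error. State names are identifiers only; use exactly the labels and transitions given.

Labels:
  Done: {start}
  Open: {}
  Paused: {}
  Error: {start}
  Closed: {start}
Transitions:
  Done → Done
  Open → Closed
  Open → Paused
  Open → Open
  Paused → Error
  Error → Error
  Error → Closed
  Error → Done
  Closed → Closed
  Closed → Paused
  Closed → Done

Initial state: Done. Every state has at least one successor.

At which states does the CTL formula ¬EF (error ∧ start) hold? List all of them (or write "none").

{Done, Open, Paused, Error, Closed}

States satisfying error ∧ start: ∅.
States satisfying EF (error ∧ start): ∅.
States satisfying ¬EF (error ∧ start): {Done, Open, Paused, Error, Closed}.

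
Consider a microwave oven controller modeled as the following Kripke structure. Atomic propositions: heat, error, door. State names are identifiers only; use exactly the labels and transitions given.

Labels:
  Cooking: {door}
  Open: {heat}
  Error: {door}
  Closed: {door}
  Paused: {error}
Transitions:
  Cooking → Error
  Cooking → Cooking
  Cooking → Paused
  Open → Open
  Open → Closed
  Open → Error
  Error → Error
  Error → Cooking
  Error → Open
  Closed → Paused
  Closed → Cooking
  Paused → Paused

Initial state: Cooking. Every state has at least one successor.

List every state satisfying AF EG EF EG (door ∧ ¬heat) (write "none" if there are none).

States satisfying EG EF EG (door ∧ ¬heat): {Cooking, Open, Error, Closed}.
States satisfying AF EG EF EG (door ∧ ¬heat): {Cooking, Open, Error, Closed}.

{Cooking, Open, Error, Closed}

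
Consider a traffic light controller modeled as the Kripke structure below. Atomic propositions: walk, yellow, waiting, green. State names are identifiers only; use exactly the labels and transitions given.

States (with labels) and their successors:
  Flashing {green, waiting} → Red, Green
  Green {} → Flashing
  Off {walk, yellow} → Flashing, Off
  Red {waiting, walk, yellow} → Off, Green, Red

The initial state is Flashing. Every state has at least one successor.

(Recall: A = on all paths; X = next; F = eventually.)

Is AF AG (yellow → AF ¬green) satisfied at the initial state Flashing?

Holds

States satisfying AG (yellow → AF ¬green): {Flashing, Green, Off, Red}.
States satisfying AF AG (yellow → AF ¬green): {Flashing, Green, Off, Red}.
Flashing ∈ Sat(AF AG (yellow → AF ¬green)).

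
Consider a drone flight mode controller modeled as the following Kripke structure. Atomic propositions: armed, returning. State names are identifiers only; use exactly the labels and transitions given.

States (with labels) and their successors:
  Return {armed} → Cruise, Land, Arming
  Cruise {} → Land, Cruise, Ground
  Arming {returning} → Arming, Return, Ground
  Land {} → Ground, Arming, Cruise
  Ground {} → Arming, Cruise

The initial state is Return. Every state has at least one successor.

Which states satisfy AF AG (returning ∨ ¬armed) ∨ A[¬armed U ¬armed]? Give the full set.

{Cruise, Arming, Land, Ground}

States satisfying AG (returning ∨ ¬armed): ∅.
States satisfying AF AG (returning ∨ ¬armed): ∅.
States satisfying ¬armed: {Cruise, Arming, Land, Ground}.
States satisfying A[¬armed U ¬armed]: {Cruise, Arming, Land, Ground}.
States satisfying AF AG (returning ∨ ¬armed) ∨ A[¬armed U ¬armed]: {Cruise, Arming, Land, Ground}.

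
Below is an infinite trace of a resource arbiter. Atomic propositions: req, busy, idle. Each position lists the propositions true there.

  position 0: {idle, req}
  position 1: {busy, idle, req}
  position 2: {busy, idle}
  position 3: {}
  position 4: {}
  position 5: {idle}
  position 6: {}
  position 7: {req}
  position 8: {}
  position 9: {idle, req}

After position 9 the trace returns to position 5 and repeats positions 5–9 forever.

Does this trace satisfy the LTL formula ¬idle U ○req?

Satisfied

Walking from position 0: ○req first holds at position 0, and ¬idle holds at every earlier position along the way, so ¬idle U ○req holds.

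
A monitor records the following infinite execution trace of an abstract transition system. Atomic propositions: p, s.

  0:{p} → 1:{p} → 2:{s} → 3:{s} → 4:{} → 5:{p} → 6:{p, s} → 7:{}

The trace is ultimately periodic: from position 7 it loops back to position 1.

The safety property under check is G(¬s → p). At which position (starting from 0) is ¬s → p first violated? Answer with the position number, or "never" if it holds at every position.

4

Check ¬s → p at each position in order: 0 ✓, 1 ✓, 2 ✓, 3 ✓.
At position 4 the labels are {}, so ¬s → p is false there. This is the first violation.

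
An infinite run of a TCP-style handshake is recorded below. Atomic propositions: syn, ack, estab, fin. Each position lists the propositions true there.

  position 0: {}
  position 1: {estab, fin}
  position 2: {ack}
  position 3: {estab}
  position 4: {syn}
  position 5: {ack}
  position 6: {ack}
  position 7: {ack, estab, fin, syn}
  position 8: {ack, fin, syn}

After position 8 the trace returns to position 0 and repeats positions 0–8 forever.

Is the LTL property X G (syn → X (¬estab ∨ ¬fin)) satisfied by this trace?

Holds

The position after 0 is 1; G (syn → X (¬estab ∨ ¬fin)) is true there.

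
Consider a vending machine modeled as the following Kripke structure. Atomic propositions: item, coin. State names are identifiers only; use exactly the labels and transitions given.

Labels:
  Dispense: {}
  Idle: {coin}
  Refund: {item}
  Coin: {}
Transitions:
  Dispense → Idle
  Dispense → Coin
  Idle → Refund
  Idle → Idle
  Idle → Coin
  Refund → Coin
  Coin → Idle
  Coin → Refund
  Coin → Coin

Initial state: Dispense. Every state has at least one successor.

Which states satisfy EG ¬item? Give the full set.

{Dispense, Idle, Coin}

States satisfying ¬item: {Dispense, Idle, Coin}.
States satisfying EG ¬item: {Dispense, Idle, Coin}.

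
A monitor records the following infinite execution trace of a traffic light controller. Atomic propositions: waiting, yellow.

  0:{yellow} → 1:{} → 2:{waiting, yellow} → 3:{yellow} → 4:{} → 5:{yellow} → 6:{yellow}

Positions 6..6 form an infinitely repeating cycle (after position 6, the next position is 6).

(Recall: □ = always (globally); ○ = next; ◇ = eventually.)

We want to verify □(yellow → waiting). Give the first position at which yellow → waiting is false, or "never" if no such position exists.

0

At position 0 the labels are {yellow}, so yellow → waiting is false there. This is the first violation.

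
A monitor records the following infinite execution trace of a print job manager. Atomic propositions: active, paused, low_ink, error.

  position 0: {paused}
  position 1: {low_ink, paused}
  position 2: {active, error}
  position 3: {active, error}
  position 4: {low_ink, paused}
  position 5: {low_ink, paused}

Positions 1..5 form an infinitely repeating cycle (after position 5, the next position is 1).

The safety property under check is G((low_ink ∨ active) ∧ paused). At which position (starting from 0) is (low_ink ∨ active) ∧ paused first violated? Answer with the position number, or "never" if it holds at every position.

At position 0 the labels are {paused}, so (low_ink ∨ active) ∧ paused is false there. This is the first violation.

0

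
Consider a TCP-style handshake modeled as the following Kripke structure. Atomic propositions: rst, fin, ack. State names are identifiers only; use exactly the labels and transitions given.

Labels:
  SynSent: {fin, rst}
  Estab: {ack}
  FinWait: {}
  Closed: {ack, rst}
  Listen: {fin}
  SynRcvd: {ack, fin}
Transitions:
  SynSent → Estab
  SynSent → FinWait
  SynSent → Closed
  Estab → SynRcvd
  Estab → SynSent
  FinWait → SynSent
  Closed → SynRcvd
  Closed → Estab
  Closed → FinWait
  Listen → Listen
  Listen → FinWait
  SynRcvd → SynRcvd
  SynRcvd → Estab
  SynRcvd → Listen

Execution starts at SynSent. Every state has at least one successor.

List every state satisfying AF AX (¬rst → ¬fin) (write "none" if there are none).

States satisfying AX (¬rst → ¬fin): {SynSent, FinWait}.
States satisfying AF AX (¬rst → ¬fin): {SynSent, FinWait}.

{SynSent, FinWait}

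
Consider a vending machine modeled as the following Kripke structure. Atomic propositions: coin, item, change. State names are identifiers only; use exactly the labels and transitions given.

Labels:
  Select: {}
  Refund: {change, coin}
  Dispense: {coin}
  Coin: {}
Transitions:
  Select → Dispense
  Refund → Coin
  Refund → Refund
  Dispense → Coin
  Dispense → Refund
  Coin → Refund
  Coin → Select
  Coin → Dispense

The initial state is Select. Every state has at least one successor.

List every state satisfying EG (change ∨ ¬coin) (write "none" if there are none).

States satisfying change ∨ ¬coin: {Select, Refund, Coin}.
States satisfying EG (change ∨ ¬coin): {Refund, Coin}.

{Refund, Coin}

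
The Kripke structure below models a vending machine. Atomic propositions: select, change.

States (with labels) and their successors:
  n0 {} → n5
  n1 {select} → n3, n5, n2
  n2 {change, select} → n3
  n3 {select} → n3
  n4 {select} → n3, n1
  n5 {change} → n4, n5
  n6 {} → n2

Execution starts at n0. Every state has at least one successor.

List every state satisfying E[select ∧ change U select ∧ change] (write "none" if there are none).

{n2}

States satisfying select ∧ change: {n2}.
States satisfying E[select ∧ change U select ∧ change]: {n2}.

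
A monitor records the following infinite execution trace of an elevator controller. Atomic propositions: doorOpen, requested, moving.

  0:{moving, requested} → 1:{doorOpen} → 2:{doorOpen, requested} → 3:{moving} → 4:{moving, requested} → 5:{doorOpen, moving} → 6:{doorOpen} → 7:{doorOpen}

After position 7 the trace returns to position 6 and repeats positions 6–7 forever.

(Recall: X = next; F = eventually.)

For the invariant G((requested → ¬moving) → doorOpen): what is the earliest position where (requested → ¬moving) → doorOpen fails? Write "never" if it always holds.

Check (requested → ¬moving) → doorOpen at each position in order: 0 ✓, 1 ✓, 2 ✓.
At position 3 the labels are {moving}, so (requested → ¬moving) → doorOpen is false there. This is the first violation.

3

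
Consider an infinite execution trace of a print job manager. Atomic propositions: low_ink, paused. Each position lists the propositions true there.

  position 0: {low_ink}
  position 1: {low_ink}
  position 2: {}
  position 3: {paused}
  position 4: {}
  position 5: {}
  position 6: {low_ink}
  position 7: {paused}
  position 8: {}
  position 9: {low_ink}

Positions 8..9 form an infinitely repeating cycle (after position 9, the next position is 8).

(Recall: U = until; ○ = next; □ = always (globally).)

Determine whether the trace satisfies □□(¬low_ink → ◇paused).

No

□(¬low_ink → ◇paused) must hold at every position from 0 onward. It fails at position 0, so □□(¬low_ink → ◇paused) is false.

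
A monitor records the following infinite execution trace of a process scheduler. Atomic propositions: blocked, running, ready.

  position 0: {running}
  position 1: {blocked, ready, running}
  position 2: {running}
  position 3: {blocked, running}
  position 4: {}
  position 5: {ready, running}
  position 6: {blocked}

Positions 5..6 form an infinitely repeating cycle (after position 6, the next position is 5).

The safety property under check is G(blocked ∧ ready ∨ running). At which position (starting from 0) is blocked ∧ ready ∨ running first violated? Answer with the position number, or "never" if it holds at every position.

4

Check blocked ∧ ready ∨ running at each position in order: 0 ✓, 1 ✓, 2 ✓, 3 ✓.
At position 4 the labels are {}, so blocked ∧ ready ∨ running is false there. This is the first violation.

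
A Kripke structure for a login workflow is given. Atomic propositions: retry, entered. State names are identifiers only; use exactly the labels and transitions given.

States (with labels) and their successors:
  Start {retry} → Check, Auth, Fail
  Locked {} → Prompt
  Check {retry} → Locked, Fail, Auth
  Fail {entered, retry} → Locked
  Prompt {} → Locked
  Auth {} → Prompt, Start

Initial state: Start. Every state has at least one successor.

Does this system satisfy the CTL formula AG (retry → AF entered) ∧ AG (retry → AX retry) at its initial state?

States satisfying retry → AF entered: {Locked, Fail, Prompt, Auth}.
States satisfying AG (retry → AF entered): {Locked, Fail, Prompt}.
States satisfying retry → AX retry: {Locked, Prompt, Auth}.
States satisfying AG (retry → AX retry): {Locked, Prompt}.
States satisfying AG (retry → AF entered) ∧ AG (retry → AX retry): {Locked, Prompt}.
Start ∉ Sat(AG (retry → AF entered) ∧ AG (retry → AX retry)).

Violated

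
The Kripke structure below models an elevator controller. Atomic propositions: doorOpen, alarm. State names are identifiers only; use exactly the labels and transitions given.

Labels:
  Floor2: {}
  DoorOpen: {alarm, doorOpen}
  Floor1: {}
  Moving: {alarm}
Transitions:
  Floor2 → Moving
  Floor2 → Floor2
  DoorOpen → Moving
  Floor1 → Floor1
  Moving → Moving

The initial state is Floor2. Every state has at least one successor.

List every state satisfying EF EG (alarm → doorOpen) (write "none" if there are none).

States satisfying EG (alarm → doorOpen): {Floor2, Floor1}.
States satisfying EF EG (alarm → doorOpen): {Floor2, Floor1}.

{Floor2, Floor1}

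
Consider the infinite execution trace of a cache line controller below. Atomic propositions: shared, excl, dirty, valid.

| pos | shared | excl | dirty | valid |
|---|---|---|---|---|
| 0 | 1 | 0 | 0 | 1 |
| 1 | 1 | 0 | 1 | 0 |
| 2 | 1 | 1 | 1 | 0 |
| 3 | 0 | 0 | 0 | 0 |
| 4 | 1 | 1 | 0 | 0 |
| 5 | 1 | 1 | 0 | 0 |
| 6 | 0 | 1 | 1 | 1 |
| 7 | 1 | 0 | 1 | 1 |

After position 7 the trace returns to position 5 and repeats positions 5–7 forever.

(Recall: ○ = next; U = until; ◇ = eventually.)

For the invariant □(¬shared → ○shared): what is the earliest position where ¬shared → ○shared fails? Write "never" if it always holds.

never

¬shared → ○shared holds at every position 0..7, and those are all the positions the trace ever visits, so the invariant □(¬shared → ○shared) is never violated.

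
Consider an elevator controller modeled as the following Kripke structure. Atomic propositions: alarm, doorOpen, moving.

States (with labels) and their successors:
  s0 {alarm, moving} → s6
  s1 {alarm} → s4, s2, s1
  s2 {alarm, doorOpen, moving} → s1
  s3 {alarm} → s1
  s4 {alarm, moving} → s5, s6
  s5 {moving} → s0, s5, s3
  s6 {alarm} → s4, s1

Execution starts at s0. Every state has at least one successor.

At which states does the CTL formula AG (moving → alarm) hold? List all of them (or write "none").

none

States satisfying moving → alarm: {s0, s1, s2, s3, s4, s6}.
States satisfying AG (moving → alarm): ∅.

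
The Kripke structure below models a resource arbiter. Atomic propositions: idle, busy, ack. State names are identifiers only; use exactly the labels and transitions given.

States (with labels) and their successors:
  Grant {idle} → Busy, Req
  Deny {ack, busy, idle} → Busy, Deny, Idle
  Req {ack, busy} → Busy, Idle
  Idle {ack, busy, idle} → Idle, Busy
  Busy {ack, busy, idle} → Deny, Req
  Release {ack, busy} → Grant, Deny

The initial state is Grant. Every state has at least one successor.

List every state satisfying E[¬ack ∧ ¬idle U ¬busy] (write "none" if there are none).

States satisfying ¬ack ∧ ¬idle: ∅.
States satisfying ¬busy: {Grant}.
States satisfying E[¬ack ∧ ¬idle U ¬busy]: {Grant}.

{Grant}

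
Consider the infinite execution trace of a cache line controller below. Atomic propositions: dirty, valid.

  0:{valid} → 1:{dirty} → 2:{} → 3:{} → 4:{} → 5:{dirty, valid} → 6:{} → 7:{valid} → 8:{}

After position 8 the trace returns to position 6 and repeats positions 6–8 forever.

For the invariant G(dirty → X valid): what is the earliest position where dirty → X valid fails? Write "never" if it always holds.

1

Check dirty → X valid at each position in order: 0 ✓.
At position 1 the labels are {dirty} and the next position 2 has {}, so dirty → X valid is false there. This is the first violation.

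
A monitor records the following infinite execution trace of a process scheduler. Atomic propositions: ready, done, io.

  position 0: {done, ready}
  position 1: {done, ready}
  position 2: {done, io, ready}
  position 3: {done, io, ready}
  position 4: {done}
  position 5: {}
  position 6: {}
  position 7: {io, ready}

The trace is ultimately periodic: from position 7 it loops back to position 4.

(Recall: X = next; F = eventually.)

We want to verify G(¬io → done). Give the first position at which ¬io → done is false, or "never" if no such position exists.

5

Check ¬io → done at each position in order: 0 ✓, 1 ✓, 2 ✓, 3 ✓, 4 ✓.
At position 5 the labels are {}, so ¬io → done is false there. This is the first violation.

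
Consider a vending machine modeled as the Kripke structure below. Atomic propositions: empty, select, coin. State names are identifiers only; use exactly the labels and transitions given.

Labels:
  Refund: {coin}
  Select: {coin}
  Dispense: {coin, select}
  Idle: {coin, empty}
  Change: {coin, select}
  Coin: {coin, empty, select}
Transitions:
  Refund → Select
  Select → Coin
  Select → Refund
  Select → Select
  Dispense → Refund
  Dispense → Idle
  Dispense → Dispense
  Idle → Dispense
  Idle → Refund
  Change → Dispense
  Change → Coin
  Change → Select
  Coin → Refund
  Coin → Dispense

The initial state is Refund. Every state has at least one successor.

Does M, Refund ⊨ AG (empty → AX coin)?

States satisfying empty → AX coin: {Refund, Select, Dispense, Idle, Change, Coin}.
States satisfying AG (empty → AX coin): {Refund, Select, Dispense, Idle, Change, Coin}.
Every state reachable from Refund satisfies empty → AX coin.
Refund ∈ Sat(AG (empty → AX coin)).

Holds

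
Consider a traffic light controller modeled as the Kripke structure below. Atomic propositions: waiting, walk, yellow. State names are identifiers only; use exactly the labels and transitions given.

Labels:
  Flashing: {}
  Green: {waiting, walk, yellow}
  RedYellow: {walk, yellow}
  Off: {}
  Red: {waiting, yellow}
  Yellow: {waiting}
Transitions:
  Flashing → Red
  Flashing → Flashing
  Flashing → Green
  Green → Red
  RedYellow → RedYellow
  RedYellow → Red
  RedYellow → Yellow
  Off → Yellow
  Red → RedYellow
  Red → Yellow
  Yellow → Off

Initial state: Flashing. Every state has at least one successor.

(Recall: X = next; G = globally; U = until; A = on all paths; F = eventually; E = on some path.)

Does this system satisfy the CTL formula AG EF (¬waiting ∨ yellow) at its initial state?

States satisfying EF (¬waiting ∨ yellow): {Flashing, Green, RedYellow, Off, Red, Yellow}.
States satisfying AG EF (¬waiting ∨ yellow): {Flashing, Green, RedYellow, Off, Red, Yellow}.
Every state reachable from Flashing satisfies EF (¬waiting ∨ yellow).
Flashing ∈ Sat(AG EF (¬waiting ∨ yellow)).

Satisfied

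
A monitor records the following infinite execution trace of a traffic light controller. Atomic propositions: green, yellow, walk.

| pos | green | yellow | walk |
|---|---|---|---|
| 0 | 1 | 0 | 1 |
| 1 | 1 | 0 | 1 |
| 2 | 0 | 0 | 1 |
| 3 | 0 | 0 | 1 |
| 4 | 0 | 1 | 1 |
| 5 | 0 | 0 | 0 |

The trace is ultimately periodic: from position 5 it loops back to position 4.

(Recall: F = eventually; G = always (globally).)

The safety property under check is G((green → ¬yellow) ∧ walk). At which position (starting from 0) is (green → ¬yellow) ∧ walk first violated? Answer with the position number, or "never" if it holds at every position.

5

Check (green → ¬yellow) ∧ walk at each position in order: 0 ✓, 1 ✓, 2 ✓, 3 ✓, 4 ✓.
At position 5 the labels are {}, so (green → ¬yellow) ∧ walk is false there. This is the first violation.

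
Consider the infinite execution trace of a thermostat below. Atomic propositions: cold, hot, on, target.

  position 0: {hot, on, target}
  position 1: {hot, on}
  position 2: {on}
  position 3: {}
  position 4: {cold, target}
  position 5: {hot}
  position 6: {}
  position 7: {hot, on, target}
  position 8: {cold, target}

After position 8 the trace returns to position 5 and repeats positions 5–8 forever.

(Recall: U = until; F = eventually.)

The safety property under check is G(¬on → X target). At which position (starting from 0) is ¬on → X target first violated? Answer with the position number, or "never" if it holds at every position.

Check ¬on → X target at each position in order: 0 ✓, 1 ✓, 2 ✓, 3 ✓.
At position 4 the labels are {cold, target} and the next position 5 has {hot}, so ¬on → X target is false there. This is the first violation.

4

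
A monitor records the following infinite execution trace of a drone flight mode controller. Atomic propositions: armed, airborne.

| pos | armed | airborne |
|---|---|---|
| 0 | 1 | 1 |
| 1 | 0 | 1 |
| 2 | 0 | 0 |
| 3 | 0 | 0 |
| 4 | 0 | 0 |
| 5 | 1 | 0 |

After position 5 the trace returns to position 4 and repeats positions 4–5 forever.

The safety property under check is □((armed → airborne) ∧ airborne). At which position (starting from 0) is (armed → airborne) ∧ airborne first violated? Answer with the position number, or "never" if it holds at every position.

Check (armed → airborne) ∧ airborne at each position in order: 0 ✓, 1 ✓.
At position 2 the labels are {}, so (armed → airborne) ∧ airborne is false there. This is the first violation.

2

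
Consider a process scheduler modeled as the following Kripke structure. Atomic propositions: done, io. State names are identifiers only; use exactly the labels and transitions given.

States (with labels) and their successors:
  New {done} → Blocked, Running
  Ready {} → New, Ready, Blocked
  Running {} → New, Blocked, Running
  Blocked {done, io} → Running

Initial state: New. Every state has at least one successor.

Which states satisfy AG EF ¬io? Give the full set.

{New, Ready, Running, Blocked}

States satisfying EF ¬io: {New, Ready, Running, Blocked}.
States satisfying AG EF ¬io: {New, Ready, Running, Blocked}.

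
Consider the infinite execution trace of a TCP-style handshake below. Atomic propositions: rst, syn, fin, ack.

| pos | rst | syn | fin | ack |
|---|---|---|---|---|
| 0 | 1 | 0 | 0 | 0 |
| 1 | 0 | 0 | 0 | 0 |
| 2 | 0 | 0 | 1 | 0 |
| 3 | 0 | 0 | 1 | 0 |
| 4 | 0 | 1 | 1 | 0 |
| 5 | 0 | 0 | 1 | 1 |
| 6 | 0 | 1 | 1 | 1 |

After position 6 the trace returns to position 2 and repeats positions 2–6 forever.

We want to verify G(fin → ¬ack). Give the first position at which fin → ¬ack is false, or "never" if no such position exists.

5

Check fin → ¬ack at each position in order: 0 ✓, 1 ✓, 2 ✓, 3 ✓, 4 ✓.
At position 5 the labels are {ack, fin}, so fin → ¬ack is false there. This is the first violation.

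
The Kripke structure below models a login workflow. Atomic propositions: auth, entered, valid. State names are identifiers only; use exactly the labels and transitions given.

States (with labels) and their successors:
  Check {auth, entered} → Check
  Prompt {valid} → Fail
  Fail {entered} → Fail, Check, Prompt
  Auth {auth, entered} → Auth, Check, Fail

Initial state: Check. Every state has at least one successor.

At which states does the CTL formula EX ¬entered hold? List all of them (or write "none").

States satisfying ¬entered: {Prompt}.
States satisfying EX ¬entered: {Fail}.

{Fail}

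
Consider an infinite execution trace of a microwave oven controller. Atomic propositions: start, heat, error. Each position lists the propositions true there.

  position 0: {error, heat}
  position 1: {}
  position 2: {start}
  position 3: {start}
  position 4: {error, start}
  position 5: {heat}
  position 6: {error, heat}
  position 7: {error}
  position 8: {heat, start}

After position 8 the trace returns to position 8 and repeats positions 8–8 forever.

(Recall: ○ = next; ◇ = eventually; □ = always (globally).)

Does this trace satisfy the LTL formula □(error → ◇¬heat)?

error → ◇¬heat holds at every position 0..8, and those are all positions ever visited, so □(error → ◇¬heat) holds.
Positions where error holds: 0, 4, 6, 7.
Check ◇¬heat at each: 0→ok, 4→ok, 6→ok, 7→ok.

Satisfied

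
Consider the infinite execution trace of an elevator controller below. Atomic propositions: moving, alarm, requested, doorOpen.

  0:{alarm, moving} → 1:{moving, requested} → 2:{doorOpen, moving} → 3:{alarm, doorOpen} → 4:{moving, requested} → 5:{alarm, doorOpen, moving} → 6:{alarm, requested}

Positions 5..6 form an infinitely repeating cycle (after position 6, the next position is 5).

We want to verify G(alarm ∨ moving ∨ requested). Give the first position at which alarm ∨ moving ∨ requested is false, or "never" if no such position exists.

alarm ∨ moving ∨ requested holds at every position 0..6, and those are all the positions the trace ever visits, so the invariant G(alarm ∨ moving ∨ requested) is never violated.

never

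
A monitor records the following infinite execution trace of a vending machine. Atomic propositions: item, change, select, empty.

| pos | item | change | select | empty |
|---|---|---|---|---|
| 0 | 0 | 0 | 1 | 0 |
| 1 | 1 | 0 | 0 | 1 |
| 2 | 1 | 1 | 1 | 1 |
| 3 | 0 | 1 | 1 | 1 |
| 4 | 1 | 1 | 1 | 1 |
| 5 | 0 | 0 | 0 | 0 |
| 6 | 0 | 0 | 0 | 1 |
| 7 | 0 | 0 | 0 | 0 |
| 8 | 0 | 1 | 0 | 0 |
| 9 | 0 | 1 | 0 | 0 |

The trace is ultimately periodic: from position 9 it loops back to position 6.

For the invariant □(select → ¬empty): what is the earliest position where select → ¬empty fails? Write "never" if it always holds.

2

Check select → ¬empty at each position in order: 0 ✓, 1 ✓.
At position 2 the labels are {change, empty, item, select}, so select → ¬empty is false there. This is the first violation.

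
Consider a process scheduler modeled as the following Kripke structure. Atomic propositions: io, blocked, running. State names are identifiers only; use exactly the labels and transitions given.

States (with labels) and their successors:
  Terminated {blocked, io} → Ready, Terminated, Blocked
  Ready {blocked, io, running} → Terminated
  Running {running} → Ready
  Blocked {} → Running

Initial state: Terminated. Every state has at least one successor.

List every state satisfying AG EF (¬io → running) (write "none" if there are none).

States satisfying EF (¬io → running): {Terminated, Ready, Running, Blocked}.
States satisfying AG EF (¬io → running): {Terminated, Ready, Running, Blocked}.

{Terminated, Ready, Running, Blocked}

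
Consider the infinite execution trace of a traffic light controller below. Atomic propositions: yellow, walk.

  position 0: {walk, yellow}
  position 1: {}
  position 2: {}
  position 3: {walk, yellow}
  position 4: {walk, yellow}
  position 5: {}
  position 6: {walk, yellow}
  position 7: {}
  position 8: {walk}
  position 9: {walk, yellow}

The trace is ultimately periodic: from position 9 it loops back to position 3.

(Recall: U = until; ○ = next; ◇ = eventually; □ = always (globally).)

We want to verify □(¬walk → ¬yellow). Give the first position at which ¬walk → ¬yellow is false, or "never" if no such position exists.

never

¬walk → ¬yellow holds at every position 0..9, and those are all the positions the trace ever visits, so the invariant □(¬walk → ¬yellow) is never violated.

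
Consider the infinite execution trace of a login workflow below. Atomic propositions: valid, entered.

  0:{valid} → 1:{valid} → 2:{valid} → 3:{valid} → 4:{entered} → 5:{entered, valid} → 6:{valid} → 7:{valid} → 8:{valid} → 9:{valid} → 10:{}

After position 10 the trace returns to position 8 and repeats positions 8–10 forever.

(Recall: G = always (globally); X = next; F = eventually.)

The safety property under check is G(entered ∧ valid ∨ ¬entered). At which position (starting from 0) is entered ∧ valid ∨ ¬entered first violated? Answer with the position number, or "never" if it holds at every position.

Check entered ∧ valid ∨ ¬entered at each position in order: 0 ✓, 1 ✓, 2 ✓, 3 ✓.
At position 4 the labels are {entered}, so entered ∧ valid ∨ ¬entered is false there. This is the first violation.

4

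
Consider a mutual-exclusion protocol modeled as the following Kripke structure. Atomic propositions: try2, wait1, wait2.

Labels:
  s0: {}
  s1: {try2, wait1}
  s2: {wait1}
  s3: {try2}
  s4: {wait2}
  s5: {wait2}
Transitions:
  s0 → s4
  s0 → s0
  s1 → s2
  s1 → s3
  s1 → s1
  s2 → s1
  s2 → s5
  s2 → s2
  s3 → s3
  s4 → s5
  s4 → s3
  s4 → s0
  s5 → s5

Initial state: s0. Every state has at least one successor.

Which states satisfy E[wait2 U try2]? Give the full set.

{s1, s3, s4}

States satisfying wait2: {s4, s5}.
States satisfying try2: {s1, s3}.
States satisfying E[wait2 U try2]: {s1, s3, s4}.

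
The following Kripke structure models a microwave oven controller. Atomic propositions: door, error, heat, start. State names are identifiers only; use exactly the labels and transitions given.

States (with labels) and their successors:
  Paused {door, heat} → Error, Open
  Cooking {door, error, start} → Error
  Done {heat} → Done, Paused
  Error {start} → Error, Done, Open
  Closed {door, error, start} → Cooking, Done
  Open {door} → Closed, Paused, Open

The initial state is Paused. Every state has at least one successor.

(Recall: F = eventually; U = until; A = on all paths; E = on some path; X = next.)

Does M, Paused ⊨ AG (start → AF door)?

No

States satisfying start → AF door: {Paused, Cooking, Done, Closed, Open}.
States satisfying AG (start → AF door): ∅.
Error is reachable from Paused and violates start → AF door, so AG fails at Paused.
Paused ∉ Sat(AG (start → AF door)).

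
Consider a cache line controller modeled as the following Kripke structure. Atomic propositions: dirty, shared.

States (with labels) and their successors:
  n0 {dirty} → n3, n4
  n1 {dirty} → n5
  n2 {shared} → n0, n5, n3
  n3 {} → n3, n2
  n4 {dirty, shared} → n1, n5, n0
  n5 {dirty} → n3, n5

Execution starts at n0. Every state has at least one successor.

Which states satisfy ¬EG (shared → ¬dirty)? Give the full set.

{n4}

States satisfying shared → ¬dirty: {n0, n1, n2, n3, n5}.
States satisfying EG (shared → ¬dirty): {n0, n1, n2, n3, n5}.
States satisfying ¬EG (shared → ¬dirty): {n4}.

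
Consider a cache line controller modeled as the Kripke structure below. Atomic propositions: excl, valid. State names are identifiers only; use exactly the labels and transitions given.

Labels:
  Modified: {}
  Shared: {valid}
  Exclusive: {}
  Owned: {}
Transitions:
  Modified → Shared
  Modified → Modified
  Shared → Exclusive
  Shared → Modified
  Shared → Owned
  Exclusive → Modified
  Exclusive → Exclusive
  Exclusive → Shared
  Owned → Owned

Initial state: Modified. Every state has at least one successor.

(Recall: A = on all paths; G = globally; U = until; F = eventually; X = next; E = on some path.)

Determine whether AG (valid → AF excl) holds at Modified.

States satisfying valid → AF excl: {Modified, Exclusive, Owned}.
States satisfying AG (valid → AF excl): {Owned}.
Shared is reachable from Modified and violates valid → AF excl, so AG fails at Modified.
Modified ∉ Sat(AG (valid → AF excl)).

No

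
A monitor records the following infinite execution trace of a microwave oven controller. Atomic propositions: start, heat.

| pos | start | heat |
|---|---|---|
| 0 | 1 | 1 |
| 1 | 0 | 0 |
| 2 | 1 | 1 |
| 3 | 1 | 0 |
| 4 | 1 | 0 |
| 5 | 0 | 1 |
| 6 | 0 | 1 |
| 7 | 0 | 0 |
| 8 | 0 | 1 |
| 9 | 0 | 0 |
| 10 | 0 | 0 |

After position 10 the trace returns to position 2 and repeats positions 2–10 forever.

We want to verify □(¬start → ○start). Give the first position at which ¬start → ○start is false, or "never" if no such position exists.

5

Check ¬start → ○start at each position in order: 0 ✓, 1 ✓, 2 ✓, 3 ✓, 4 ✓.
At position 5 the labels are {heat} and the next position 6 has {heat}, so ¬start → ○start is false there. This is the first violation.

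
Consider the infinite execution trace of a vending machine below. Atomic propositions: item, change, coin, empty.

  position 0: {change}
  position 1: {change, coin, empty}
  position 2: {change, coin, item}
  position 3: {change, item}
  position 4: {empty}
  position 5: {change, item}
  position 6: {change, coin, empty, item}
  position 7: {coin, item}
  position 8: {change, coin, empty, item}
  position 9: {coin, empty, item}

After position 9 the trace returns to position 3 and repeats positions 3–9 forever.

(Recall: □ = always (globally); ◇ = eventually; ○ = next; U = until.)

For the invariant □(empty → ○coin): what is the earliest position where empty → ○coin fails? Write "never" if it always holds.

4

Check empty → ○coin at each position in order: 0 ✓, 1 ✓, 2 ✓, 3 ✓.
At position 4 the labels are {empty} and the next position 5 has {change, item}, so empty → ○coin is false there. This is the first violation.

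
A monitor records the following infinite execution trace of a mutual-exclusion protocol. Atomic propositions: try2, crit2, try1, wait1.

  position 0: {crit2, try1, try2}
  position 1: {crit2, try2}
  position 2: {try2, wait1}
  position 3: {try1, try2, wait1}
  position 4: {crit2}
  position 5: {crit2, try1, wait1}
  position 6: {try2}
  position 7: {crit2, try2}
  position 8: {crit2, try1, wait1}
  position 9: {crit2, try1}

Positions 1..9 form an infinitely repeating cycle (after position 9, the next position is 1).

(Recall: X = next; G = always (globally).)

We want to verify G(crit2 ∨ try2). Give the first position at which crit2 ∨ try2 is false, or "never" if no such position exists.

crit2 ∨ try2 holds at every position 0..9, and those are all the positions the trace ever visits, so the invariant G(crit2 ∨ try2) is never violated.

never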